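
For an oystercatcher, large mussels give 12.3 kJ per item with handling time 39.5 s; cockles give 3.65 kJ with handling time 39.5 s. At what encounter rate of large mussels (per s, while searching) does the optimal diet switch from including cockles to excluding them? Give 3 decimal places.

Drop cockles once their profitability E₂/h₂ falls below the rate achievable on large mussels alone: E₂/h₂ = λE₁/(1 + λh₁).
Solve for λ: λE₁h₂ = E₂(1 + λh₁) → λ(E₁h₂ − E₂h₁) = E₂ → λ = E₂/(E₁h₂ − E₂h₁).
λ = 3.65/(12.3×39.5 − 3.65×39.5) = 3.65/341.7 = 0.01068 per s.

0.011 per s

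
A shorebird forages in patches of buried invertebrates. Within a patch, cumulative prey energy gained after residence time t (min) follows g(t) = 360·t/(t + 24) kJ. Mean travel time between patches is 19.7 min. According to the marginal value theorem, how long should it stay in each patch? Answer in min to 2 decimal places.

21.74 min

Optimal t* satisfies g'(t*) = g(t*)/(T + t*).
g'(t) = 360·24/(t + 24)². Setting 360·24/(t+24)² = 360t/[(t+24)(19.7+t)] gives 24(19.7+t) = t(t+24), so t² = 24×19.7 = 472.8.
t* = √472.8 = 21.74 min.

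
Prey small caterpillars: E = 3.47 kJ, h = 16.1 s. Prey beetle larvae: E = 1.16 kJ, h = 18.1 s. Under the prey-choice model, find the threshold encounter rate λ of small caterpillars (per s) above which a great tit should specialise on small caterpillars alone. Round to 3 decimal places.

0.026 per s

Drop beetle larvae once their profitability E₂/h₂ falls below the rate achievable on small caterpillars alone: E₂/h₂ = λE₁/(1 + λh₁).
Solve for λ: λE₁h₂ = E₂(1 + λh₁) → λ(E₁h₂ − E₂h₁) = E₂ → λ = E₂/(E₁h₂ − E₂h₁).
λ = 1.16/(3.47×18.1 − 1.16×16.1) = 1.16/44.13 = 0.02629 per s.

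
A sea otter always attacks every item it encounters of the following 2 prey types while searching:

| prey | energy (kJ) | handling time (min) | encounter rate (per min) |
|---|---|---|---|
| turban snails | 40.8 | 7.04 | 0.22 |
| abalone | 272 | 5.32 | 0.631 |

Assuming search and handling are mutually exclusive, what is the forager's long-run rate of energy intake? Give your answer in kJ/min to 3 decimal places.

30.582 kJ/min

R = (0.22×40.8 + 0.631×272) / (1 + 0.22×7.04 + 0.631×5.32) = 180.6/5.906 = 30.58 kJ/min.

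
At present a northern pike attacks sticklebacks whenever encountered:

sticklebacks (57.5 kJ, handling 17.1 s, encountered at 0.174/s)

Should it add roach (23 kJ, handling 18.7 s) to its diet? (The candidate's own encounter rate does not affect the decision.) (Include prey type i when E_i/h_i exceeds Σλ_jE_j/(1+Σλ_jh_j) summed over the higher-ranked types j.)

Current rate: (0.174×57.5)/(1 + 0.174×17.1) = 2.517 kJ/s.
Profitability of roach: 23/18.7 = 1.23 kJ/s.
Since 1.23 < R, time spent handling roach is better spent searching.

No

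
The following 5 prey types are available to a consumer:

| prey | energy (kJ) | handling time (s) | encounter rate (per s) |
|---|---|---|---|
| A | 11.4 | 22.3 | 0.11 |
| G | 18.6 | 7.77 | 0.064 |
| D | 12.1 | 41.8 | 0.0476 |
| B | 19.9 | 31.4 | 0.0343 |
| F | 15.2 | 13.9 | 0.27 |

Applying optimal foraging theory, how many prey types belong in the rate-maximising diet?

2

Profitabilities (E/h, kJ/s): G 2.39, F 1.09, B 0.634, A 0.511, D 0.289. Add prey in this order while the next type's profitability exceeds the intake rate on those already taken.
Rate on top 1: 0.795. F: 1.09 > 0.795 → include.
Rate on top 2: 1.008. B: 0.634 < 1.008 → exclude; stop.
Optimal diet: G, F — 2 of 5 types.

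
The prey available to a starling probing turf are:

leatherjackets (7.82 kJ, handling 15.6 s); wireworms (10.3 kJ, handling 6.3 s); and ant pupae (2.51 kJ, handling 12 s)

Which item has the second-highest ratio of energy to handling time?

leatherjackets

In descending order of E/h:
wireworms: 10.3/6.3 = 1.63 kJ/s
leatherjackets: 7.82/15.6 = 0.501 kJ/s
ant pupae: 2.51/12 = 0.209 kJ/s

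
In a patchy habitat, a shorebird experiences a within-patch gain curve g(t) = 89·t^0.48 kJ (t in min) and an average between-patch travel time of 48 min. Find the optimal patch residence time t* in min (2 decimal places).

Maximise g(t)/(T+t): set derivative to zero → g'(t)(T+t) = g(t).
g'(t) = 0.48·89·t^-0.52. Setting 0.48·89·t^-0.52 = 89·t^0.48/(48+t) gives 0.48(48+t) = t, so 0.52·t = 0.48×48.
t* = 0.48×48/0.52 = 44.31 min.

44.31 min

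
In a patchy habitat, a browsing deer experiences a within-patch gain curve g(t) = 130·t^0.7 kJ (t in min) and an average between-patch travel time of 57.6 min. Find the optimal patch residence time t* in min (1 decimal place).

134.4 min

Optimal t* satisfies g'(t*) = g(t*)/(T + t*).
g'(t) = 0.7·130·t^-0.3. Setting 0.7·130·t^-0.3 = 130·t^0.7/(57.6+t) gives 0.7(57.6+t) = t, so 0.30·t = 0.7×57.6.
t* = 0.7×57.6/0.30 = 134.4 min.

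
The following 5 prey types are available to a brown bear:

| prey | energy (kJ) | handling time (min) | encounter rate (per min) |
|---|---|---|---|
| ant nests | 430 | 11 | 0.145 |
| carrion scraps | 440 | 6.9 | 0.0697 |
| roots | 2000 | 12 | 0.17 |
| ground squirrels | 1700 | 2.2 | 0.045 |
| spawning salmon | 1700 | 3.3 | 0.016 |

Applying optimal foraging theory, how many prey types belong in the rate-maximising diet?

3

E/h in descending order: ground squirrels 773, spawning salmon 515, roots 167, carrion scraps 63.8, ant nests 39.1 kJ/min. The optimal diet is the largest prefix of this list for which every included type satisfies E_i/h_i > R on the types above it.
Rate on top 1: 69.61. spawning salmon: 515 > 69.61 → include.
Rate on top 2: 90.03. roots: 167 > 90.03 → include.
Rate on top 3: 139. carrion scraps: 63.8 < 139 → exclude; stop.
Optimal diet: ground squirrels, spawning salmon, roots — 3 of 5 types.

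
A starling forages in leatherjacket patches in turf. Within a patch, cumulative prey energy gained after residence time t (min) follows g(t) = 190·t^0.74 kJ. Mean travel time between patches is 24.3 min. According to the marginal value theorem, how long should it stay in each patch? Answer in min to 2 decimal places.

Maximise g(t)/(T+t): set derivative to zero → g'(t)(T+t) = g(t).
g'(t) = 0.74·190·t^-0.26. Setting 0.74·190·t^-0.26 = 190·t^0.74/(24.3+t) gives 0.74(24.3+t) = t, so 0.26·t = 0.74×24.3.
t* = 0.74×24.3/0.26 = 69.16 min.

69.16 min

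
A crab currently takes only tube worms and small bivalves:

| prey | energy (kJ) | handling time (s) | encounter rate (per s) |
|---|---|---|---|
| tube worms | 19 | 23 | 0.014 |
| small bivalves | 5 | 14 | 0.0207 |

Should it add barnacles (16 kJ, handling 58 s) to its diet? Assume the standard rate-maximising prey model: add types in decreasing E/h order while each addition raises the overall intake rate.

Current rate: (0.014×19 + 0.0207×5)/(1 + 0.014×23 + 0.0207×14) = 0.2292 kJ/s.
Profitability of barnacles: 16/58 = 0.2759 kJ/s.
Since 0.2759 > R, including barnacles increases the long-run rate.

Yes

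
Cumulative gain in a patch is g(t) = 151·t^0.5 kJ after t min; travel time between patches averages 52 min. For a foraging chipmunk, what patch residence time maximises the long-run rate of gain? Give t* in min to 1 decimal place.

Maximise g(t)/(T+t): set derivative to zero → g'(t)(T+t) = g(t).
g'(t) = 0.5·151·t^-0.5. Setting 0.5·151·t^-0.5 = 151·t^0.5/(52+t) gives 0.5(52+t) = t, so 0.50·t = 0.5×52.
t* = 0.5×52/0.50 = 52 min.

52.0 min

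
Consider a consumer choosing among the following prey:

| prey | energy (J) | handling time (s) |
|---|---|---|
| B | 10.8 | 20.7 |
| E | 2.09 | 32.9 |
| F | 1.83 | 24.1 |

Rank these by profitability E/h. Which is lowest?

Profitability E/h (J/s): B = 10.8/20.7 = 0.522, E = 2.09/32.9 = 0.0635, F = 1.83/24.1 = 0.0759.
Ranked: B > F > E.

E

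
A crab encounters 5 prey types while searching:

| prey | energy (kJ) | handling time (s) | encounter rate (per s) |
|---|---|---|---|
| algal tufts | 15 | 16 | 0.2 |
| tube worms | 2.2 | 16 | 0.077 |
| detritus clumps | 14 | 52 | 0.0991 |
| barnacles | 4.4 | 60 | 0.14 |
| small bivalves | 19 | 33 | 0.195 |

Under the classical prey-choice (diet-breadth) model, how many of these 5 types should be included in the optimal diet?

E/h in descending order: algal tufts 0.938, small bivalves 0.576, detritus clumps 0.269, tube worms 0.138, barnacles 0.0733 kJ/s. The optimal diet is the largest prefix of this list for which every included type satisfies E_i/h_i > R on the types above it.
Rate on top 1: 0.7143. small bivalves: 0.576 < 0.7143 → exclude; stop.
Optimal diet: algal tufts — 1 of 5 types.

1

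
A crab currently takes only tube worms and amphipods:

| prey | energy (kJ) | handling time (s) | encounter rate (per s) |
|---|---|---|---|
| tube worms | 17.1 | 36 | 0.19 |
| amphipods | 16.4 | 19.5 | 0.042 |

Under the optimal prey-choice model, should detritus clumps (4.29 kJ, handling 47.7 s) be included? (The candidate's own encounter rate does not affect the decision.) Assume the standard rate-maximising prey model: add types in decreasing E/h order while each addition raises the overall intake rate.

No

On tube worms and amphipods alone, R = ΣλE/(1+Σλh) = 3.938/8.659 = 0.4548 kJ/s.
Profitability of detritus clumps: 4.29/47.7 = 0.08994 kJ/s.
0.08994 < 0.4548, so adding detritus clumps would lower the average — exclude it.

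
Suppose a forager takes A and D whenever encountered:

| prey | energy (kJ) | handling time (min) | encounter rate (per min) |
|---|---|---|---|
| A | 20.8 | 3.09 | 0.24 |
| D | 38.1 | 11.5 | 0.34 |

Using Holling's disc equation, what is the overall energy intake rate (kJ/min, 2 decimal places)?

3.18 kJ/min

Energy encountered per unit search time: 0.24×20.8 + 0.34×38.1 = 17.95 kJ/min.
Handling time per unit search time: 0.24×3.09 + 0.34×11.5 = 4.652.
Rate = 17.95/(1 + 4.652) = 3.175 kJ/min.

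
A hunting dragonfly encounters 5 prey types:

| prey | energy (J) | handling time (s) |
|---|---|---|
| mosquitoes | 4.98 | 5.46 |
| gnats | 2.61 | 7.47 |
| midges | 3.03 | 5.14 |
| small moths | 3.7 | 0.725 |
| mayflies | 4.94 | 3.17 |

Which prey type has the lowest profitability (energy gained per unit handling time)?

gnats

In descending order of E/h:
small moths: 3.7/0.725 = 5.1 J/s
mayflies: 4.94/3.17 = 1.56 J/s
mosquitoes: 4.98/5.46 = 0.912 J/s
midges: 3.03/5.14 = 0.589 J/s
gnats: 2.61/7.47 = 0.349 J/s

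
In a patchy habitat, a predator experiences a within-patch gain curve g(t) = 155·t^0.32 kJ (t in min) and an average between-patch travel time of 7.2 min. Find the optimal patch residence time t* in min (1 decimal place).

By the marginal value theorem, leave when the instantaneous gain rate g'(t) equals the habitat-wide average g(t)/(T + t).
g'(t) = 0.32·155·t^-0.68. Setting 0.32·155·t^-0.68 = 155·t^0.32/(7.2+t) gives 0.32(7.2+t) = t, so 0.68·t = 0.32×7.2.
t* = 0.32×7.2/0.68 = 3.388 min.

3.4 min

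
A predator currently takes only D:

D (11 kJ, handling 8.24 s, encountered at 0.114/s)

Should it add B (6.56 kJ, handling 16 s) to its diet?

No

Intake rate on the current diet: R = (0.114×11) / (1 + 0.114×8.24) = 1.254/1.939 = 0.6466 kJ/s.
B: E/h = 6.56/16 = 0.41 kJ/s.
0.41 < 0.6466, so adding B would lower the average — exclude it.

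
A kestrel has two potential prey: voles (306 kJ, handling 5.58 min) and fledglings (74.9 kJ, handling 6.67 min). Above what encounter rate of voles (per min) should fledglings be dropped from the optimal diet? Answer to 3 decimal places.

0.046 per min

At the threshold, the rate on voles alone equals the profitability of fledglings: λ·306/(1 + λ·5.58) = 74.9/6.67 = 11.23.
Rearranging, λ(306 − 11.23×5.58) = 11.23, so λ = 11.23/243.3 = 0.04615 per min.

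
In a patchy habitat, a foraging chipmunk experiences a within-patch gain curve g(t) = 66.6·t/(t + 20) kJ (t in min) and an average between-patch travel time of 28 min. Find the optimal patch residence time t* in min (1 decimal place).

23.7 min

Optimal t* satisfies g'(t*) = g(t*)/(T + t*).
g'(t) = 66.6·20/(t + 20)². Setting 66.6·20/(t+20)² = 66.6t/[(t+20)(28+t)] gives 20(28+t) = t(t+20), so t² = 20×28 = 560.
t* = √560 = 23.66 min.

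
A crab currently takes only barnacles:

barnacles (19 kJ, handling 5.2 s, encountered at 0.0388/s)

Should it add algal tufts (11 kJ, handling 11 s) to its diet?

Yes

On barnacles alone, R = ΣλE/(1+Σλh) = 0.7372/1.202 = 0.6134 kJ/s.
algal tufts: E/h = 11/11 = 1 kJ/s.
1 > 0.6134, so adding algal tufts raises the average — include it.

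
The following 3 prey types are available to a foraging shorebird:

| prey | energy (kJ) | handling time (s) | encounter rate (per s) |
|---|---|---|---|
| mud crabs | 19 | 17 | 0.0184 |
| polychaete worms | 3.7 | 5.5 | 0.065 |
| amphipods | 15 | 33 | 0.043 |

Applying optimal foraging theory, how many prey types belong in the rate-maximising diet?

3

Rank by E/h (kJ/s): mud crabs 1.12, polychaete worms 0.673, amphipods 0.455. Include each in turn until the next type's E/h falls below the running intake rate.
Rate on top 1: 0.2663. polychaete worms: 0.673 > 0.2663 → include.
Rate on top 2: 0.3533. amphipods: 0.455 > 0.3533 → include.
Optimal diet: mud crabs, polychaete worms, amphipods — 3 of 3 types.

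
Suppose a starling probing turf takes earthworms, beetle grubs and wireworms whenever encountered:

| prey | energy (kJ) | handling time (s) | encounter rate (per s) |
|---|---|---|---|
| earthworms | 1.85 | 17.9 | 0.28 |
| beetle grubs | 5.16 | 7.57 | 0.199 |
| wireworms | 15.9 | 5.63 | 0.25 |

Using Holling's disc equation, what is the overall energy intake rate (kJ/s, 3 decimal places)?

0.618 kJ/s

Energy encountered per unit search time: 0.28×1.85 + 0.199×5.16 + 0.25×15.9 = 5.52 kJ/s.
Handling time per unit search time: 0.28×17.9 + 0.199×7.57 + 0.25×5.63 = 7.926.
Rate = 5.52/(1 + 7.926) = 0.6184 kJ/s.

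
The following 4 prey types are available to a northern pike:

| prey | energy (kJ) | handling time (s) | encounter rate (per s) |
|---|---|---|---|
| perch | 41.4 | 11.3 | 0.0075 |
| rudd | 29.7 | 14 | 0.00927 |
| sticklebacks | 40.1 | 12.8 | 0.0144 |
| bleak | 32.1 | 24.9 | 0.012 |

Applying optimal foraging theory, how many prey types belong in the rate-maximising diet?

E/h in descending order: perch 3.66, sticklebacks 3.13, rudd 2.12, bleak 1.29 kJ/s. The optimal diet is the largest prefix of this list for which every included type satisfies E_i/h_i > R on the types above it.
Rate on top 1: 0.2862. sticklebacks: 3.13 > 0.2862 → include.
Rate on top 2: 0.6997. rudd: 2.12 > 0.6997 → include.
Rate on top 3: 0.8316. bleak: 1.29 > 0.8316 → include.
Optimal diet: perch, sticklebacks, rudd, bleak — 4 of 4 types.

4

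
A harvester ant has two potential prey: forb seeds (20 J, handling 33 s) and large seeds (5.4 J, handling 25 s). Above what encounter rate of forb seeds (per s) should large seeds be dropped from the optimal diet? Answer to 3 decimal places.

0.017 per s

At the threshold, the rate on forb seeds alone equals the profitability of large seeds: λ·20/(1 + λ·33) = 5.4/25 = 0.216.
Rearranging, λ(20 − 0.216×33) = 0.216, so λ = 0.216/12.87 = 0.01678 per s.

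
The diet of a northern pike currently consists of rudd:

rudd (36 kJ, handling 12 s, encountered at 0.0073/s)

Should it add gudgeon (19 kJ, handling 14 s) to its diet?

Current rate: (0.0073×36)/(1 + 0.0073×12) = 0.2416 kJ/s.
Profitability of gudgeon: 19/14 = 1.357 kJ/s.
1.357 > 0.2416, so adding gudgeon raises the average — include it.

Yes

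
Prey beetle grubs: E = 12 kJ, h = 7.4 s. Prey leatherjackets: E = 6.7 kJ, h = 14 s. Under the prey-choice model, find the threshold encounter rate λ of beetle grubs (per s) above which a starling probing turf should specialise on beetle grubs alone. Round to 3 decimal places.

0.057 per s

The zero-one rule: include leatherjackets iff E₂/h₂ > λE₁/(1+λh₁). Equality gives the switch point.
λE₁h₂ = E₂ + λE₂h₁ ⇒ λ = E₂/(E₁h₂ − E₂h₁) = 6.7/(168 − 49.58) = 0.05658 per s.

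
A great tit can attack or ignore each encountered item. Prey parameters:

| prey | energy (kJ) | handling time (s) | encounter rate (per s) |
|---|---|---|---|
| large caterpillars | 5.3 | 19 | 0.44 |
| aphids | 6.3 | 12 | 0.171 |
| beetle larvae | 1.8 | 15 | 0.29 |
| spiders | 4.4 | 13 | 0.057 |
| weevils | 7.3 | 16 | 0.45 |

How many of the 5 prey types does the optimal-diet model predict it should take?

E/h in descending order: aphids 0.525, weevils 0.456, spiders 0.338, large caterpillars 0.279, beetle larvae 0.12 kJ/s. The optimal diet is the largest prefix of this list for which every included type satisfies E_i/h_i > R on the types above it.
Rate on top 1: 0.353. weevils: 0.456 > 0.353 → include.
Rate on top 2: 0.4255. spiders: 0.338 < 0.4255 → exclude; stop.
Optimal diet: aphids, weevils — 2 of 5 types.

2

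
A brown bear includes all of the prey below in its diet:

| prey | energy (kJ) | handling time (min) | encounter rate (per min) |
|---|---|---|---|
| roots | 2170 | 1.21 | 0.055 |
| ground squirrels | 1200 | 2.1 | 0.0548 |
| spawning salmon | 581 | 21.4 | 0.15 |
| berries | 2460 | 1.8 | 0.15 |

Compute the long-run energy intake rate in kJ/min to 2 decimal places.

R = Σλ_iE_i / (1 + Σλ_ih_i)
Numerator: 0.055×2170 + 0.0548×1200 + 0.15×581 + 0.15×2460 = 641.3
Denominator: 1 + 0.055×1.21 + 0.0548×2.1 + 0.15×21.4 + 0.15×1.8 = 4.662
R = 641.3/4.662 = 137.6 kJ/min

137.56 kJ/min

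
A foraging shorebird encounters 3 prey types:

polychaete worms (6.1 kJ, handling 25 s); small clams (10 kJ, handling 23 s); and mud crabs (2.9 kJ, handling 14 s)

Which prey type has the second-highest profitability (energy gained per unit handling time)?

Profitability E/h (kJ/s): polychaete worms = 6.1/25 = 0.244, small clams = 10/23 = 0.435, mud crabs = 2.9/14 = 0.207.
Ranked: small clams > polychaete worms > mud crabs.

polychaete worms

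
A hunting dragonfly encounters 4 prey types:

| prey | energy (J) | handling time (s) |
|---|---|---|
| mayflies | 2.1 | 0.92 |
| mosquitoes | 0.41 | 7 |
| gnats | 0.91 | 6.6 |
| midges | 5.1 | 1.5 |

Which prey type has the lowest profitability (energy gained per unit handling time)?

In descending order of E/h:
midges: 5.1/1.5 = 3.4 J/s
mayflies: 2.1/0.92 = 2.28 J/s
gnats: 0.91/6.6 = 0.138 J/s
mosquitoes: 0.41/7 = 0.0586 J/s

mosquitoes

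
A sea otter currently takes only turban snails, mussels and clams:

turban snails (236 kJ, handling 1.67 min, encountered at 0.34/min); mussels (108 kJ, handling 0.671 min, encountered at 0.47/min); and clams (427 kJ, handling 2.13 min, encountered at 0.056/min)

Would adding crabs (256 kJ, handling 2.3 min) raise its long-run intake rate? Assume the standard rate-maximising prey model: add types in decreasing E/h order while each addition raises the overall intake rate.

Yes

On turban snails, mussels and clams alone, R = ΣλE/(1+Σλh) = 154.9/2.002 = 77.36 kJ/min.
Profitability of crabs: 256/2.3 = 111.3 kJ/min.
111.3 > 77.36, so adding crabs raises the average — include it.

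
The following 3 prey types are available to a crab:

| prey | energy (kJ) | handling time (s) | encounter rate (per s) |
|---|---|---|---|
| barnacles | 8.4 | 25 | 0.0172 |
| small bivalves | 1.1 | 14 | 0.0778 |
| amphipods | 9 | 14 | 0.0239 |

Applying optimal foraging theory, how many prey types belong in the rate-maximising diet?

Profitabilities (E/h, kJ/s): amphipods 0.643, barnacles 0.336, small bivalves 0.0786. Add prey in this order while the next type's profitability exceeds the intake rate on those already taken.
Rate on top 1: 0.1612. barnacles: 0.336 > 0.1612 → include.
Rate on top 2: 0.2038. small bivalves: 0.0786 < 0.2038 → exclude; stop.
Optimal diet: amphipods, barnacles — 2 of 3 types.

2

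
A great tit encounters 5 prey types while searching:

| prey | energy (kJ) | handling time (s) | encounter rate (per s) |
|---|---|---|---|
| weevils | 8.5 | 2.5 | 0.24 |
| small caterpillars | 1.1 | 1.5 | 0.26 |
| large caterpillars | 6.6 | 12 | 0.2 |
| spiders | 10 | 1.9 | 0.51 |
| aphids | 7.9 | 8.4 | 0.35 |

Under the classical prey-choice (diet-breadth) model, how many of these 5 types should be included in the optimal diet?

Rank by E/h (kJ/s): spiders 5.26, weevils 3.4, aphids 0.94, small caterpillars 0.733, large caterpillars 0.55. Include each in turn until the next type's E/h falls below the running intake rate.
Rate on top 1: 2.59. weevils: 3.4 > 2.59 → include.
Rate on top 2: 2.779. aphids: 0.94 < 2.779 → exclude; stop.
Optimal diet: spiders, weevils — 2 of 5 types.

2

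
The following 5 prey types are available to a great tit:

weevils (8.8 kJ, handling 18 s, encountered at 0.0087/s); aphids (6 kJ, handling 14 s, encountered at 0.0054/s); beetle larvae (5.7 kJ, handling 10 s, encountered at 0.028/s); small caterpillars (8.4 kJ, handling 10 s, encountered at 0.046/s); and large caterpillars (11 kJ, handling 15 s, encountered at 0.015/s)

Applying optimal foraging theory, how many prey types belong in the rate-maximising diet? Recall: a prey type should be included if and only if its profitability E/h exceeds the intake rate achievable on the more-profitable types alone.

5

Profitabilities (E/h, kJ/s): small caterpillars 0.84, large caterpillars 0.733, beetle larvae 0.57, weevils 0.489, aphids 0.429. Add prey in this order while the next type's profitability exceeds the intake rate on those already taken.
Rate on top 1: 0.2647. large caterpillars: 0.733 > 0.2647 → include.
Rate on top 2: 0.3272. beetle larvae: 0.57 > 0.3272 → include.
Rate on top 3: 0.3618. weevils: 0.489 > 0.3618 → include.
Rate on top 4: 0.3712. aphids: 0.429 > 0.3712 → include.
Optimal diet: small caterpillars, large caterpillars, beetle larvae, weevils, aphids — 5 of 5 types.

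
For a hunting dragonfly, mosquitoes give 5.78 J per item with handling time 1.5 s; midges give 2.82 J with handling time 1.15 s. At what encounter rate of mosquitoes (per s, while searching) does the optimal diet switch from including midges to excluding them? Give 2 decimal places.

1.17 per s

The zero-one rule: include midges iff E₂/h₂ > λE₁/(1+λh₁). Equality gives the switch point.
λE₁h₂ = E₂ + λE₂h₁ ⇒ λ = E₂/(E₁h₂ − E₂h₁) = 2.82/(6.647 − 4.23) = 1.167 per s.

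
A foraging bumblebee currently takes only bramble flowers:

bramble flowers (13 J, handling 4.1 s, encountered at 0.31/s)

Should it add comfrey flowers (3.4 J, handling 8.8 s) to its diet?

No

Current rate: (0.31×13)/(1 + 0.31×4.1) = 1.775 J/s.
comfrey flowers: E/h = 3.4/8.8 = 0.3864 J/s.
0.3864 < 1.775, so adding comfrey flowers would lower the average — exclude it.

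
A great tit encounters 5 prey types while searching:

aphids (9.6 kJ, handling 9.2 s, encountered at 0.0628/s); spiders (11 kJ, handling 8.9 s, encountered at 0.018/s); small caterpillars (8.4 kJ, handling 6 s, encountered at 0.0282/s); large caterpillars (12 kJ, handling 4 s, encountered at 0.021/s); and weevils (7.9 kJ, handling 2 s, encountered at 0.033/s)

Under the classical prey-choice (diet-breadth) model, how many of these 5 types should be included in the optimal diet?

5

Profitabilities (E/h, kJ/s): weevils 3.95, large caterpillars 3, small caterpillars 1.4, spiders 1.24, aphids 1.04. Add prey in this order while the next type's profitability exceeds the intake rate on those already taken.
Rate on top 1: 0.2446. large caterpillars: 3 > 0.2446 → include.
Rate on top 2: 0.4458. small caterpillars: 1.4 > 0.4458 → include.
Rate on top 3: 0.5682. spiders: 1.24 > 0.5682 → include.
Rate on top 4: 0.6405. aphids: 1.04 > 0.6405 → include.
Optimal diet: weevils, large caterpillars, small caterpillars, spiders, aphids — 5 of 5 types.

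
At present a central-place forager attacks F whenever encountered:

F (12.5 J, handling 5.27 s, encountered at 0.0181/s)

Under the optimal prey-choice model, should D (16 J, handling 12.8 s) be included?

Yes

Current rate: (0.0181×12.5)/(1 + 0.0181×5.27) = 0.2065 J/s.
D: E/h = 16/12.8 = 1.25 J/s.
1.25 > 0.2065, so adding D raises the average — include it.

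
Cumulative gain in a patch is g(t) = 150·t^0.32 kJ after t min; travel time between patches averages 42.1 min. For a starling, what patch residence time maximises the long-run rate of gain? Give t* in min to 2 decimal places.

Maximise g(t)/(T+t): set derivative to zero → g'(t)(T+t) = g(t).
g'(t) = 0.32·150·t^-0.68. Setting 0.32·150·t^-0.68 = 150·t^0.32/(42.1+t) gives 0.32(42.1+t) = t, so 0.68·t = 0.32×42.1.
t* = 0.32×42.1/0.68 = 19.81 min.

19.81 min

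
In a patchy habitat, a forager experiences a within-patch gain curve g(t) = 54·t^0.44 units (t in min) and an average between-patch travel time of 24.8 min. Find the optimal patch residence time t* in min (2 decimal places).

Maximise g(t)/(T+t): set derivative to zero → g'(t)(T+t) = g(t).
g'(t) = 0.44·54·t^-0.56. Setting 0.44·54·t^-0.56 = 54·t^0.44/(24.8+t) gives 0.44(24.8+t) = t, so 0.56·t = 0.44×24.8.
t* = 0.44×24.8/0.56 = 19.49 min.

19.49 min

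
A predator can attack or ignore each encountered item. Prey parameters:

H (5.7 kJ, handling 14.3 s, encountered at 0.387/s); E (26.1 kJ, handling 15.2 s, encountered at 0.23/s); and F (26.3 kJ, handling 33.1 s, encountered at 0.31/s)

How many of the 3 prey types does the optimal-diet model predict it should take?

Rank by E/h (kJ/s): E 1.72, F 0.795, H 0.399. Include each in turn until the next type's E/h falls below the running intake rate.
Rate on top 1: 1.335. F: 0.795 < 1.335 → exclude; stop.
Optimal diet: E — 1 of 3 types.

1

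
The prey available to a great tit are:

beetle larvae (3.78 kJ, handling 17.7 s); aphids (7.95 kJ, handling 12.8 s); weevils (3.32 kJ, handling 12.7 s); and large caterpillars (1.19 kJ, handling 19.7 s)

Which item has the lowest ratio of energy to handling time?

large caterpillars

Profitability E/h (kJ/s): beetle larvae = 3.78/17.7 = 0.214, aphids = 7.95/12.8 = 0.621, weevils = 3.32/12.7 = 0.261, large caterpillars = 1.19/19.7 = 0.0604.
Ranked: aphids > weevils > beetle larvae > large caterpillars.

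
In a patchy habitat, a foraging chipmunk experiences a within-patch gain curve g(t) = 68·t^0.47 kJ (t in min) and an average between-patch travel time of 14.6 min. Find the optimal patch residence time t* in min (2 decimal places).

Optimal t* satisfies g'(t*) = g(t*)/(T + t*).
g'(t) = 0.47·68·t^-0.53. Setting 0.47·68·t^-0.53 = 68·t^0.47/(14.6+t) gives 0.47(14.6+t) = t, so 0.53·t = 0.47×14.6.
t* = 0.47×14.6/0.53 = 12.95 min.

12.95 min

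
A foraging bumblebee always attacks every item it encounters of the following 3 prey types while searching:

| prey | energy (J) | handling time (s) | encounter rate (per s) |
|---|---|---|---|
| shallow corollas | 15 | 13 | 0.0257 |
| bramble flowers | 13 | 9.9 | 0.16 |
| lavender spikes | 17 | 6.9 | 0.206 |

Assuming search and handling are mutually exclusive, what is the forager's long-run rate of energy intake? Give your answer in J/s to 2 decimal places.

Energy encountered per unit search time: 0.0257×15 + 0.16×13 + 0.206×17 = 5.968 J/s.
Handling time per unit search time: 0.0257×13 + 0.16×9.9 + 0.206×6.9 = 3.34.
Rate = 5.968/(1 + 3.34) = 1.375 J/s.

1.38 J/s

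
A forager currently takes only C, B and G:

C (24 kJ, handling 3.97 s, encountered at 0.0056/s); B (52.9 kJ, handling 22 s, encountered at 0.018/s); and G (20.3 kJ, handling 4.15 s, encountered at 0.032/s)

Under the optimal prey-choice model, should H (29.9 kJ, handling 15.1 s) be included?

Yes

Current rate: (0.0056×24 + 0.018×52.9 + 0.032×20.3)/(1 + 0.0056×3.97 + 0.018×22 + 0.032×4.15) = 1.119 kJ/s.
Profitability of H: 29.9/15.1 = 1.98 kJ/s.
Since 1.98 > R, including H increases the long-run rate.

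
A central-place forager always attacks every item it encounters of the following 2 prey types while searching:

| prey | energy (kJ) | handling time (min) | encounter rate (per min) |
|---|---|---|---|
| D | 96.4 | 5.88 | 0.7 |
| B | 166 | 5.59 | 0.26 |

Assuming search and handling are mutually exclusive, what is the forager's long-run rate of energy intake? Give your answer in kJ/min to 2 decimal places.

R = Σλ_iE_i / (1 + Σλ_ih_i)
Numerator: 0.7×96.4 + 0.26×166 = 110.6
Denominator: 1 + 0.7×5.88 + 0.26×5.59 = 6.569
R = 110.6/6.569 = 16.84 kJ/min

16.84 kJ/min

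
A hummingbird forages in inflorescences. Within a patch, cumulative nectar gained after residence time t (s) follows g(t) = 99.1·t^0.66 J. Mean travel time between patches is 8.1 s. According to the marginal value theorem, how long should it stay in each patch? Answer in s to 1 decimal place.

Optimal t* satisfies g'(t*) = g(t*)/(T + t*).
g'(t) = 0.66·99.1·t^-0.34. Setting 0.66·99.1·t^-0.34 = 99.1·t^0.66/(8.1+t) gives 0.66(8.1+t) = t, so 0.34·t = 0.66×8.1.
t* = 0.66×8.1/0.34 = 15.72 s.

15.7 s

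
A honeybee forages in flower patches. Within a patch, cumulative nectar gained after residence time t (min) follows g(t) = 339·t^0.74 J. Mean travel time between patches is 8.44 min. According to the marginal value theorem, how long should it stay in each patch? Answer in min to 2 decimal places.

Maximise g(t)/(T+t): set derivative to zero → g'(t)(T+t) = g(t).
g'(t) = 0.74·339·t^-0.26. Setting 0.74·339·t^-0.26 = 339·t^0.74/(8.44+t) gives 0.74(8.44+t) = t, so 0.26·t = 0.74×8.44.
t* = 0.74×8.44/0.26 = 24.02 min.

24.02 min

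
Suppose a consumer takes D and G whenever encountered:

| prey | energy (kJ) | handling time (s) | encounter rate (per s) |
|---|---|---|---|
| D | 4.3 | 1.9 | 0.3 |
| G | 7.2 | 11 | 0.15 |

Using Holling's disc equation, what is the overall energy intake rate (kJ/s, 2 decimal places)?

R = (0.3×4.3 + 0.15×7.2) / (1 + 0.3×1.9 + 0.15×11) = 2.37/3.22 = 0.736 kJ/s.

0.74 kJ/s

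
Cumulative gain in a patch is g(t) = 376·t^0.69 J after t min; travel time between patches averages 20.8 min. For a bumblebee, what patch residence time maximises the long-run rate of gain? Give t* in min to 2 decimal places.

Optimal t* satisfies g'(t*) = g(t*)/(T + t*).
g'(t) = 0.69·376·t^-0.31. Setting 0.69·376·t^-0.31 = 376·t^0.69/(20.8+t) gives 0.69(20.8+t) = t, so 0.31·t = 0.69×20.8.
t* = 0.69×20.8/0.31 = 46.3 min.

46.30 min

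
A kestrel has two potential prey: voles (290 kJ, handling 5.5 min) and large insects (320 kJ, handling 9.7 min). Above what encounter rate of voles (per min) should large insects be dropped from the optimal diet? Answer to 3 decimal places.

0.304 per min

The zero-one rule: include large insects iff E₂/h₂ > λE₁/(1+λh₁). Equality gives the switch point.
λE₁h₂ = E₂ + λE₂h₁ ⇒ λ = E₂/(E₁h₂ − E₂h₁) = 320/(2813 − 1760) = 0.3039 per min.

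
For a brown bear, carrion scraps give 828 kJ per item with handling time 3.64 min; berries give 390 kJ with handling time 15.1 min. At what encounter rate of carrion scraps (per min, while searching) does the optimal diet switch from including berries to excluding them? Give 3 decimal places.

0.035 per min

Drop berries once their profitability E₂/h₂ falls below the rate achievable on carrion scraps alone: E₂/h₂ = λE₁/(1 + λh₁).
Solve for λ: λE₁h₂ = E₂(1 + λh₁) → λ(E₁h₂ − E₂h₁) = E₂ → λ = E₂/(E₁h₂ − E₂h₁).
λ = 390/(828×15.1 − 390×3.64) = 390/1.108e+04 = 0.03519 per min.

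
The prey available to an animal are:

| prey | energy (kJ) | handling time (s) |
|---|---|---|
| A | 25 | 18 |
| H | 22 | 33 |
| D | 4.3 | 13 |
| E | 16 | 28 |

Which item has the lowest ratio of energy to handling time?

D

Profitability E/h (kJ/s): A = 25/18 = 1.39, H = 22/33 = 0.667, D = 4.3/13 = 0.331, E = 16/28 = 0.571.
Ranked: A > H > E > D.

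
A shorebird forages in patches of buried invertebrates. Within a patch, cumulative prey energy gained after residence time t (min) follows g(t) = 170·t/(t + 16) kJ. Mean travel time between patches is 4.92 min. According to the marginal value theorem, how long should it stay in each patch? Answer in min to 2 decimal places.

8.87 min

Maximise g(t)/(T+t): set derivative to zero → g'(t)(T+t) = g(t).
g'(t) = 170·16/(t + 16)². Setting 170·16/(t+16)² = 170t/[(t+16)(4.92+t)] gives 16(4.92+t) = t(t+16), so t² = 16×4.92 = 78.72.
t* = √78.72 = 8.872 min.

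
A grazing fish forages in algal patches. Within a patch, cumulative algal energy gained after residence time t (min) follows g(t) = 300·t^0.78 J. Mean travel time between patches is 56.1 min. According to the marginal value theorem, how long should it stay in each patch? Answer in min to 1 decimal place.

198.9 min

Optimal t* satisfies g'(t*) = g(t*)/(T + t*).
g'(t) = 0.78·300·t^-0.22. Setting 0.78·300·t^-0.22 = 300·t^0.78/(56.1+t) gives 0.78(56.1+t) = t, so 0.22·t = 0.78×56.1.
t* = 0.78×56.1/0.22 = 198.9 min.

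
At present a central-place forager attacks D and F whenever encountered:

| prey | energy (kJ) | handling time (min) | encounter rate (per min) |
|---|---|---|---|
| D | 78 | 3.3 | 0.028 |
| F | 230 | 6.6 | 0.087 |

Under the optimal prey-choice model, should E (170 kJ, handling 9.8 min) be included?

Yes

Intake rate on the current diet: R = (0.028×78 + 0.087×230) / (1 + 0.028×3.3 + 0.087×6.6) = 22.19/1.667 = 13.32 kJ/min.
E: E/h = 170/9.8 = 17.35 kJ/min.
Since 17.35 > R, including E increases the long-run rate.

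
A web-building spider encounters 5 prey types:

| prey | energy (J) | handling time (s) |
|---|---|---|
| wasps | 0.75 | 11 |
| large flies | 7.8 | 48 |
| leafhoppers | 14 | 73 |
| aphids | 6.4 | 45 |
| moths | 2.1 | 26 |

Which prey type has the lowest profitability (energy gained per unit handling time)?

wasps

In descending order of E/h:
leafhoppers: 14/73 = 0.192 J/s
large flies: 7.8/48 = 0.163 J/s
aphids: 6.4/45 = 0.142 J/s
moths: 2.1/26 = 0.0808 J/s
wasps: 0.75/11 = 0.0682 J/s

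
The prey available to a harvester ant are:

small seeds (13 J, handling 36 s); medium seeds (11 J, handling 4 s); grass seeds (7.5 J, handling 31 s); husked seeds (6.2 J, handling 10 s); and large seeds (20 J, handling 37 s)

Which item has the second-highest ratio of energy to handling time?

husked seeds

In descending order of E/h:
medium seeds: 11/4 = 2.75 J/s
husked seeds: 6.2/10 = 0.62 J/s
large seeds: 20/37 = 0.541 J/s
small seeds: 13/36 = 0.361 J/s
grass seeds: 7.5/31 = 0.242 J/s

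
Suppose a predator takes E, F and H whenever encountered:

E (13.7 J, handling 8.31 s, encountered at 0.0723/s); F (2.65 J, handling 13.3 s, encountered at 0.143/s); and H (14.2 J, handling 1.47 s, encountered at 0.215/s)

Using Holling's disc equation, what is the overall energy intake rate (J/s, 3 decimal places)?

1.158 J/s

R = (0.0723×13.7 + 0.143×2.65 + 0.215×14.2) / (1 + 0.0723×8.31 + 0.143×13.3 + 0.215×1.47) = 4.422/3.819 = 1.158 J/s.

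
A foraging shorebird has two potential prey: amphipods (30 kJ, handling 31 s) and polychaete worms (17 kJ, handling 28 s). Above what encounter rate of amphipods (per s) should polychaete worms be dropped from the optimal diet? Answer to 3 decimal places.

0.054 per s

Drop polychaete worms once their profitability E₂/h₂ falls below the rate achievable on amphipods alone: E₂/h₂ = λE₁/(1 + λh₁).
Solve for λ: λE₁h₂ = E₂(1 + λh₁) → λ(E₁h₂ − E₂h₁) = E₂ → λ = E₂/(E₁h₂ − E₂h₁).
λ = 17/(30×28 − 17×31) = 17/313 = 0.05431 per s.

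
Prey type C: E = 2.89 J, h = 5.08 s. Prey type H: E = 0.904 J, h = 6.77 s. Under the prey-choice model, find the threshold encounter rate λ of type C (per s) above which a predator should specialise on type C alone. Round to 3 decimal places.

0.060 per s

Drop type H once their profitability E₂/h₂ falls below the rate achievable on type C alone: E₂/h₂ = λE₁/(1 + λh₁).
Solve for λ: λE₁h₂ = E₂(1 + λh₁) → λ(E₁h₂ − E₂h₁) = E₂ → λ = E₂/(E₁h₂ − E₂h₁).
λ = 0.904/(2.89×6.77 − 0.904×5.08) = 0.904/14.97 = 0.06038 per s.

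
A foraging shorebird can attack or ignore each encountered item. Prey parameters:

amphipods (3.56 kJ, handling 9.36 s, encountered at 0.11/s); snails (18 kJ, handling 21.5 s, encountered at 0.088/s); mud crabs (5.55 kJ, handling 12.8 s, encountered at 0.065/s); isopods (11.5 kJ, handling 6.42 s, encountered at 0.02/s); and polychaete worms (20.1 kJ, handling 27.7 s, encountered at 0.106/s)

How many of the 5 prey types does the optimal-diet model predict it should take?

3

E/h in descending order: isopods 1.79, snails 0.837, polychaete worms 0.726, mud crabs 0.434, amphipods 0.38 kJ/s. The optimal diet is the largest prefix of this list for which every included type satisfies E_i/h_i > R on the types above it.
Rate on top 1: 0.2038. snails: 0.837 > 0.2038 → include.
Rate on top 2: 0.6006. polychaete worms: 0.726 > 0.6006 → include.
Rate on top 3: 0.6622. mud crabs: 0.434 < 0.6622 → exclude; stop.
Optimal diet: isopods, snails, polychaete worms — 3 of 5 types.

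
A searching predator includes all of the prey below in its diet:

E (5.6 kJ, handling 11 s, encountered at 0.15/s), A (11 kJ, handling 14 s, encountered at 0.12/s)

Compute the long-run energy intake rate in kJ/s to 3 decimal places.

0.499 kJ/s

R = (0.15×5.6 + 0.12×11) / (1 + 0.15×11 + 0.12×14) = 2.16/4.33 = 0.4988 kJ/s.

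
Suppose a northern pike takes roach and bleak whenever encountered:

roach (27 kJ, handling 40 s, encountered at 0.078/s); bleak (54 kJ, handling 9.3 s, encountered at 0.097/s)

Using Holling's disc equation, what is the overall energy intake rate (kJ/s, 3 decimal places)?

R = (0.078×27 + 0.097×54) / (1 + 0.078×40 + 0.097×9.3) = 7.344/5.022 = 1.462 kJ/s.

1.462 kJ/s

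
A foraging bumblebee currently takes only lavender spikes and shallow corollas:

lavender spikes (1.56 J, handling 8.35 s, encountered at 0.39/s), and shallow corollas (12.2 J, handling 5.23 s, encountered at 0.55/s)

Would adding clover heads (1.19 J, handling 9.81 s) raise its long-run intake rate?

No

On lavender spikes and shallow corollas alone, R = ΣλE/(1+Σλh) = 7.318/7.133 = 1.026 J/s.
Profitability of clover heads: 1.19/9.81 = 0.1213 J/s.
0.1213 < 1.026, so adding clover heads would lower the average — exclude it.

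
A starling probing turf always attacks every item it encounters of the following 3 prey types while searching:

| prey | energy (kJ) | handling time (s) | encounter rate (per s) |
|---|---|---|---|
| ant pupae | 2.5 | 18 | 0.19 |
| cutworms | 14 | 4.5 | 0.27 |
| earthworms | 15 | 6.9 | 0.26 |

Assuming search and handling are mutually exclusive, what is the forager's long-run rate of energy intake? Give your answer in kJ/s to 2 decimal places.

R = (0.19×2.5 + 0.27×14 + 0.26×15) / (1 + 0.19×18 + 0.27×4.5 + 0.26×6.9) = 8.155/7.429 = 1.098 kJ/s.

1.10 kJ/s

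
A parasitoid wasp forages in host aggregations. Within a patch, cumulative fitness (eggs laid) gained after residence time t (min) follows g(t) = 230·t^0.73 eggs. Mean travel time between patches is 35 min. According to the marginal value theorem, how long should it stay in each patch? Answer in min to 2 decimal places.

Maximise g(t)/(T+t): set derivative to zero → g'(t)(T+t) = g(t).
g'(t) = 0.73·230·t^-0.27. Setting 0.73·230·t^-0.27 = 230·t^0.73/(35+t) gives 0.73(35+t) = t, so 0.27·t = 0.73×35.
t* = 0.73×35/0.27 = 94.63 min.

94.63 min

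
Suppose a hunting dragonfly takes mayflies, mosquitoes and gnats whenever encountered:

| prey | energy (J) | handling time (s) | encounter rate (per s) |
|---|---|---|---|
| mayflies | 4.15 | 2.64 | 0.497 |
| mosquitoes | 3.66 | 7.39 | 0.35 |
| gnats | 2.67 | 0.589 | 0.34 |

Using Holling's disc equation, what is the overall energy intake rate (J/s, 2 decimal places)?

0.83 J/s

R = Σλ_iE_i / (1 + Σλ_ih_i)
Numerator: 0.497×4.15 + 0.35×3.66 + 0.34×2.67 = 4.251
Denominator: 1 + 0.497×2.64 + 0.35×7.39 + 0.34×0.589 = 5.099
R = 4.251/5.099 = 0.8338 J/s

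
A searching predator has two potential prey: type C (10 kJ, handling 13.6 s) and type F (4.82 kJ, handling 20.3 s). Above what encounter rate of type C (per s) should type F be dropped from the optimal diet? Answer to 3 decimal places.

0.035 per s

The zero-one rule: include type F iff E₂/h₂ > λE₁/(1+λh₁). Equality gives the switch point.
λE₁h₂ = E₂ + λE₂h₁ ⇒ λ = E₂/(E₁h₂ − E₂h₁) = 4.82/(203 − 65.55) = 0.03507 per s.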